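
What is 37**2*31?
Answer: 42439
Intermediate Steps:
37**2*31 = 1369*31 = 42439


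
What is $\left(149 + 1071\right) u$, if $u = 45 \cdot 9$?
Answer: $494100$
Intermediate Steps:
$u = 405$
$\left(149 + 1071\right) u = \left(149 + 1071\right) 405 = 1220 \cdot 405 = 494100$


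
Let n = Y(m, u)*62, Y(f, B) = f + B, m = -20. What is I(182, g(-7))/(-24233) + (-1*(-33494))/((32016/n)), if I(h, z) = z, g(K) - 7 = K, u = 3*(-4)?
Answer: -4153256/2001 ≈ -2075.6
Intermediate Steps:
u = -12
g(K) = 7 + K
Y(f, B) = B + f
n = -1984 (n = (-12 - 20)*62 = -32*62 = -1984)
I(182, g(-7))/(-24233) + (-1*(-33494))/((32016/n)) = (7 - 7)/(-24233) + (-1*(-33494))/((32016/(-1984))) = 0*(-1/24233) + 33494/((32016*(-1/1984))) = 0 + 33494/(-2001/124) = 0 + 33494*(-124/2001) = 0 - 4153256/2001 = -4153256/2001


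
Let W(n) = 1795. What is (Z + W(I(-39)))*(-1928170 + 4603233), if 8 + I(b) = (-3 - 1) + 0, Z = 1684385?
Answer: 4510637729340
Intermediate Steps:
I(b) = -12 (I(b) = -8 + ((-3 - 1) + 0) = -8 + (-4 + 0) = -8 - 4 = -12)
(Z + W(I(-39)))*(-1928170 + 4603233) = (1684385 + 1795)*(-1928170 + 4603233) = 1686180*2675063 = 4510637729340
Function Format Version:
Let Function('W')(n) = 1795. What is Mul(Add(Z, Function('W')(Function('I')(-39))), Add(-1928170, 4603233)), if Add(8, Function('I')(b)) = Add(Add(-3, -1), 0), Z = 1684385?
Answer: 4510637729340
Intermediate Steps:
Function('I')(b) = -12 (Function('I')(b) = Add(-8, Add(Add(-3, -1), 0)) = Add(-8, Add(-4, 0)) = Add(-8, -4) = -12)
Mul(Add(Z, Function('W')(Function('I')(-39))), Add(-1928170, 4603233)) = Mul(Add(1684385, 1795), Add(-1928170, 4603233)) = Mul(1686180, 2675063) = 4510637729340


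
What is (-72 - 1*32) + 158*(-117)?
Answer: -18590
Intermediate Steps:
(-72 - 1*32) + 158*(-117) = (-72 - 32) - 18486 = -104 - 18486 = -18590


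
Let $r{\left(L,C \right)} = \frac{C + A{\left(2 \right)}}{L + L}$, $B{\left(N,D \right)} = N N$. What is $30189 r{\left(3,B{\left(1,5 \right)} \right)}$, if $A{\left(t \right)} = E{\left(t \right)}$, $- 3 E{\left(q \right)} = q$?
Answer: $\frac{10063}{6} \approx 1677.2$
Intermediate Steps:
$E{\left(q \right)} = - \frac{q}{3}$
$A{\left(t \right)} = - \frac{t}{3}$
$B{\left(N,D \right)} = N^{2}$
$r{\left(L,C \right)} = \frac{- \frac{2}{3} + C}{2 L}$ ($r{\left(L,C \right)} = \frac{C - \frac{2}{3}}{L + L} = \frac{C - \frac{2}{3}}{2 L} = \left(- \frac{2}{3} + C\right) \frac{1}{2 L} = \frac{- \frac{2}{3} + C}{2 L}$)
$30189 r{\left(3,B{\left(1,5 \right)} \right)} = 30189 \frac{-2 + 3 \cdot 1^{2}}{6 \cdot 3} = 30189 \cdot \frac{1}{6} \cdot \frac{1}{3} \left(-2 + 3 \cdot 1\right) = 30189 \cdot \frac{1}{6} \cdot \frac{1}{3} \left(-2 + 3\right) = 30189 \cdot \frac{1}{6} \cdot \frac{1}{3} \cdot 1 = 30189 \cdot \frac{1}{18} = \frac{10063}{6}$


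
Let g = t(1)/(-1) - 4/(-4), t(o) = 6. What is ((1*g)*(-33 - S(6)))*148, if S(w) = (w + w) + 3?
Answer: 35520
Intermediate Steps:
S(w) = 3 + 2*w (S(w) = 2*w + 3 = 3 + 2*w)
g = -5 (g = 6/(-1) - 4/(-4) = 6*(-1) - 4*(-¼) = -6 + 1 = -5)
((1*g)*(-33 - S(6)))*148 = ((1*(-5))*(-33 - (3 + 2*6)))*148 = -5*(-33 - (3 + 12))*148 = -5*(-33 - 1*15)*148 = -5*(-33 - 15)*148 = -5*(-48)*148 = 240*148 = 35520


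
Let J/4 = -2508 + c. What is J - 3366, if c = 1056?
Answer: -9174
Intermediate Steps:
J = -5808 (J = 4*(-2508 + 1056) = 4*(-1452) = -5808)
J - 3366 = -5808 - 3366 = -9174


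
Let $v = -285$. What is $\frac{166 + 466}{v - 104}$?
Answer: $- \frac{632}{389} \approx -1.6247$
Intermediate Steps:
$\frac{166 + 466}{v - 104} = \frac{166 + 466}{-285 - 104} = \frac{632}{-389} = 632 \left(- \frac{1}{389}\right) = - \frac{632}{389}$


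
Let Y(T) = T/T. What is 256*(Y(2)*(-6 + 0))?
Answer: -1536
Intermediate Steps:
Y(T) = 1
256*(Y(2)*(-6 + 0)) = 256*(1*(-6 + 0)) = 256*(1*(-6)) = 256*(-6) = -1536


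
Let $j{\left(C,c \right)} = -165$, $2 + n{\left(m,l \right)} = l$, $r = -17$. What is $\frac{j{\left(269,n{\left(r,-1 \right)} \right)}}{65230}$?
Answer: $- \frac{3}{1186} \approx -0.0025295$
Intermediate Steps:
$n{\left(m,l \right)} = -2 + l$
$\frac{j{\left(269,n{\left(r,-1 \right)} \right)}}{65230} = - \frac{165}{65230} = \left(-165\right) \frac{1}{65230} = - \frac{3}{1186}$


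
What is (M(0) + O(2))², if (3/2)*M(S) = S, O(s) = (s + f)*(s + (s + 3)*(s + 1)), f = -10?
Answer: 18496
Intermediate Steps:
O(s) = (-10 + s)*(s + (1 + s)*(3 + s)) (O(s) = (s - 10)*(s + (s + 3)*(s + 1)) = (-10 + s)*(s + (3 + s)*(1 + s)) = (-10 + s)*(s + (1 + s)*(3 + s)))
M(S) = 2*S/3
(M(0) + O(2))² = ((⅔)*0 + (-30 + 2³ - 47*2 - 5*2²))² = (0 + (-30 + 8 - 94 - 5*4))² = (0 + (-30 + 8 - 94 - 20))² = (0 - 136)² = (-136)² = 18496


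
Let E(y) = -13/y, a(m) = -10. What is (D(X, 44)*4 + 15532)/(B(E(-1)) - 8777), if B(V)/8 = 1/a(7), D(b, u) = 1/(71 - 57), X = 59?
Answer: -543630/307223 ≈ -1.7695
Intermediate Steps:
D(b, u) = 1/14
B(V) = -⅘ (B(V) = 8/(-10) = 8*(-⅒) = -⅘)
(D(X, 44)*4 + 15532)/(B(E(-1)) - 8777) = ((1/14)*4 + 15532)/(-⅘ - 8777) = (2/7 + 15532)/(-43889/5) = (108726/7)*(-5/43889) = -543630/307223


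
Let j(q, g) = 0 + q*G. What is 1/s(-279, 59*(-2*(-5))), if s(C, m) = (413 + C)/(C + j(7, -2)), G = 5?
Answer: -122/67 ≈ -1.8209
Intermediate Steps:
j(q, g) = 5*q (j(q, g) = 0 + q*5 = 0 + 5*q = 5*q)
s(C, m) = (413 + C)/(35 + C) (s(C, m) = (413 + C)/(C + 5*7) = (413 + C)/(C + 35) = (413 + C)/(35 + C))
1/s(-279, 59*(-2*(-5))) = 1/((413 - 279)/(35 - 279)) = 1/(134/(-244)) = 1/(-1/244*134) = 1/(-67/122) = -122/67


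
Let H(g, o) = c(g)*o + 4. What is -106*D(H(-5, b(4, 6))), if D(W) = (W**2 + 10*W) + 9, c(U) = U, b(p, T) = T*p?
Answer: -1304330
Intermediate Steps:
H(g, o) = 4 + g*o (H(g, o) = g*o + 4 = 4 + g*o)
D(W) = 9 + W**2 + 10*W
-106*D(H(-5, b(4, 6))) = -106*(9 + (4 - 30*4)**2 + 10*(4 - 30*4)) = -106*(9 + (4 - 5*24)**2 + 10*(4 - 5*24)) = -106*(9 + (4 - 120)**2 + 10*(4 - 120)) = -106*(9 + (-116)**2 + 10*(-116)) = -106*(9 + 13456 - 1160) = -106*12305 = -1304330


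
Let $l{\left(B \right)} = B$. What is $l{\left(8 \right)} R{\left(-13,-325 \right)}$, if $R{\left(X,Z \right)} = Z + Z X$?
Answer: $31200$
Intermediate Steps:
$R{\left(X,Z \right)} = Z + X Z$
$l{\left(8 \right)} R{\left(-13,-325 \right)} = 8 \left(- 325 \left(1 - 13\right)\right) = 8 \left(\left(-325\right) \left(-12\right)\right) = 8 \cdot 3900 = 31200$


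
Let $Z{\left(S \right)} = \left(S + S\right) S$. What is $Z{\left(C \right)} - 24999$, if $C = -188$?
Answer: $45689$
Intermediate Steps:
$Z{\left(S \right)} = 2 S^{2}$ ($Z{\left(S \right)} = 2 S S = 2 S^{2}$)
$Z{\left(C \right)} - 24999 = 2 \left(-188\right)^{2} - 24999 = 2 \cdot 35344 - 24999 = 70688 - 24999 = 45689$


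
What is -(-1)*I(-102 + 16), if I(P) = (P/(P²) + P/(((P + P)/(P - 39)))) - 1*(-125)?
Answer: 2687/43 ≈ 62.488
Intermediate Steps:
I(P) = 211/2 + 1/P + P/2 (I(P) = (P/P² + P/(((2*P)/(-39 + P)))) + 125 = (1/P + P/((2*P/(-39 + P)))) + 125 = (1/P + P*((-39 + P)/(2*P))) + 125 = (1/P + (-39/2 + P/2)) + 125 = (-39/2 + 1/P + P/2) + 125 = 211/2 + 1/P + P/2)
-(-1)*I(-102 + 16) = -(-1)*(2 + (-102 + 16)*(211 + (-102 + 16)))/(2*(-102 + 16)) = -(-1)*(½)*(2 - 86*(211 - 86))/(-86) = -(-1)*(½)*(-1/86)*(2 - 86*125) = -(-1)*(½)*(-1/86)*(2 - 10750) = -(-1)*(½)*(-1/86)*(-10748) = -(-1)*2687/43 = -1*(-2687/43) = 2687/43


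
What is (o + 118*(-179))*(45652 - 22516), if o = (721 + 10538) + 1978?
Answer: -182427360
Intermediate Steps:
o = 13237 (o = 11259 + 1978 = 13237)
(o + 118*(-179))*(45652 - 22516) = (13237 + 118*(-179))*(45652 - 22516) = (13237 - 21122)*23136 = -7885*23136 = -182427360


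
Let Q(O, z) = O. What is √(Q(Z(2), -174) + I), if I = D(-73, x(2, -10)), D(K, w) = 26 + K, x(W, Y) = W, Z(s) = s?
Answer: 3*I*√5 ≈ 6.7082*I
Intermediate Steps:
I = -47 (I = 26 - 73 = -47)
√(Q(Z(2), -174) + I) = √(2 - 47) = √(-45) = 3*I*√5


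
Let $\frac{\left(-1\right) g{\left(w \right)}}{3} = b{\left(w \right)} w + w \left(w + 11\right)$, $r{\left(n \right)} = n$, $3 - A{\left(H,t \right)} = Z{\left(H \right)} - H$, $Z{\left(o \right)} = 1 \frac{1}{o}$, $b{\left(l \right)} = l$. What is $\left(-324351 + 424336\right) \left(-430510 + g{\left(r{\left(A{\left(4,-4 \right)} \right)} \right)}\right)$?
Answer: $- \frac{344753179265}{8} \approx -4.3094 \cdot 10^{10}$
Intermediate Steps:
$Z{\left(o \right)} = \frac{1}{o}$
$A{\left(H,t \right)} = 3 + H - \frac{1}{H}$ ($A{\left(H,t \right)} = 3 - \left(\frac{1}{H} - H\right) = 3 + \left(H - \frac{1}{H}\right) = 3 + H - \frac{1}{H}$)
$g{\left(w \right)} = - 3 w^{2} - 3 w \left(11 + w\right)$ ($g{\left(w \right)} = - 3 \left(w w + w \left(w + 11\right)\right) = - 3 \left(w^{2} + w \left(11 + w\right)\right) = - 3 w^{2} - 3 w \left(11 + w\right)$)
$\left(-324351 + 424336\right) \left(-430510 + g{\left(r{\left(A{\left(4,-4 \right)} \right)} \right)}\right) = \left(-324351 + 424336\right) \left(-430510 - 3 \left(3 + 4 - \frac{1}{4}\right) \left(11 + 2 \left(3 + 4 - \frac{1}{4}\right)\right)\right) = 99985 \left(-430510 - 3 \left(3 + 4 - \frac{1}{4}\right) \left(11 + 2 \left(3 + 4 - \frac{1}{4}\right)\right)\right) = 99985 \left(-430510 - \frac{81 \left(11 + 2 \cdot \frac{27}{4}\right)}{4}\right) = 99985 \left(-430510 - \frac{81 \left(11 + \frac{27}{2}\right)}{4}\right) = 99985 \left(-430510 - \frac{81}{4} \cdot \frac{49}{2}\right) = 99985 \left(-430510 - \frac{3969}{8}\right) = 99985 \left(- \frac{3448049}{8}\right) = - \frac{344753179265}{8}$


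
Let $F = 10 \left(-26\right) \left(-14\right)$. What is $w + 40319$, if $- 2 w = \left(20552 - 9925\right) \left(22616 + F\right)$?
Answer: $-139470937$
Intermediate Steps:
$F = 3640$ ($F = \left(-260\right) \left(-14\right) = 3640$)
$w = -139511256$ ($w = - \frac{\left(20552 - 9925\right) \left(22616 + 3640\right)}{2} = - \frac{10627 \cdot 26256}{2} = \left(- \frac{1}{2}\right) 279022512 = -139511256$)
$w + 40319 = -139511256 + 40319 = -139470937$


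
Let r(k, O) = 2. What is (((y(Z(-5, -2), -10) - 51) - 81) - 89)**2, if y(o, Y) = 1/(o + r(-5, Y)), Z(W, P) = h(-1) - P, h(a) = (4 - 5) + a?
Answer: 194481/4 ≈ 48620.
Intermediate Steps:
h(a) = -1 + a
Z(W, P) = -2 - P (Z(W, P) = (-1 - 1) - P = -2 - P)
y(o, Y) = 1/(2 + o) (y(o, Y) = 1/(o + 2) = 1/(2 + o))
(((y(Z(-5, -2), -10) - 51) - 81) - 89)**2 = (((1/(2 + (-2 - 1*(-2))) - 51) - 81) - 89)**2 = (((1/(2 + (-2 + 2)) - 51) - 81) - 89)**2 = (((1/(2 + 0) - 51) - 81) - 89)**2 = (((1/2 - 51) - 81) - 89)**2 = ((-101/2 - 81) - 89)**2 = (-263/2 - 89)**2 = (-441/2)**2 = 194481/4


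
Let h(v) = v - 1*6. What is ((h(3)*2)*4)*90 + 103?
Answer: -2057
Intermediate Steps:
h(v) = -6 + v (h(v) = v - 6 = -6 + v)
((h(3)*2)*4)*90 + 103 = (((-6 + 3)*2)*4)*90 + 103 = (-3*2*4)*90 + 103 = -6*4*90 + 103 = -24*90 + 103 = -2160 + 103 = -2057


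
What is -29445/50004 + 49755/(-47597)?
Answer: -1296480895/793346796 ≈ -1.6342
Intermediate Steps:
-29445/50004 + 49755/(-47597) = -29445*1/50004 + 49755*(-1/47597) = -9815/16668 - 49755/47597 = -1296480895/793346796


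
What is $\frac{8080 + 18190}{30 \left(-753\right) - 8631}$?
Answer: $- \frac{26270}{31221} \approx -0.84142$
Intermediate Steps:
$\frac{8080 + 18190}{30 \left(-753\right) - 8631} = \frac{26270}{-22590 - 8631} = \frac{26270}{-31221} = 26270 \left(- \frac{1}{31221}\right) = - \frac{26270}{31221}$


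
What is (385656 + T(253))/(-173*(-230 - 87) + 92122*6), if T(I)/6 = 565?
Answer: 389046/607573 ≈ 0.64033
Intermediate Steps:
T(I) = 3390 (T(I) = 6*565 = 3390)
(385656 + T(253))/(-173*(-230 - 87) + 92122*6) = (385656 + 3390)/(-173*(-230 - 87) + 92122*6) = 389046/(-173*(-317) + 552732) = 389046/(54841 + 552732) = 389046/607573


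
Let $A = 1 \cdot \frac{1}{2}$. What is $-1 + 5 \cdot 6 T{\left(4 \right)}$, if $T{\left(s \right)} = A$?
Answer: $14$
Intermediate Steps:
$A = \frac{1}{2}$ ($A = 1 \cdot \frac{1}{2} = \frac{1}{2} \approx 0.5$)
$T{\left(s \right)} = \frac{1}{2}$
$-1 + 5 \cdot 6 T{\left(4 \right)} = -1 + 5 \cdot 6 \cdot \frac{1}{2} = -1 + 30 \cdot \frac{1}{2} = -1 + 15 = 14$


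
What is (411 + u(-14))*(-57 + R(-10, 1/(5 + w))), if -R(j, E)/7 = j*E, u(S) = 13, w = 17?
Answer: -251008/11 ≈ -22819.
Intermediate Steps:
R(j, E) = -7*E*j (R(j, E) = -7*j*E = -7*E*j)
(411 + u(-14))*(-57 + R(-10, 1/(5 + w))) = (411 + 13)*(-57 - 7*(-10)/(5 + 17)) = 424*(-57 - 7*(-10)/22) = 424*(-57 - 7*1/22*(-10)) = 424*(-57 + 35/11) = 424*(-592/11) = -251008/11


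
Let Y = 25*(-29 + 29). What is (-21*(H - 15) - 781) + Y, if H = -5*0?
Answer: -466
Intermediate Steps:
Y = 0 (Y = 25*0 = 0)
H = 0
(-21*(H - 15) - 781) + Y = (-21*(0 - 15) - 781) + 0 = (-21*(-15) - 781) + 0 = (315 - 781) + 0 = -466 + 0 = -466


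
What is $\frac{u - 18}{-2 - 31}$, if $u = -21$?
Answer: $\frac{13}{11} \approx 1.1818$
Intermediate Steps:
$\frac{u - 18}{-2 - 31} = \frac{-21 - 18}{-2 - 31} = - \frac{39}{-33} = \left(-39\right) \left(- \frac{1}{33}\right) = \frac{13}{11}$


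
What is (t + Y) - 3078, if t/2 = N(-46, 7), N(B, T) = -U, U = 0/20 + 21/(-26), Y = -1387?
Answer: -58024/13 ≈ -4463.4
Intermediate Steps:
U = -21/26 (U = 0*(1/20) + 21*(-1/26) = 0 - 21/26 = -21/26 ≈ -0.80769)
N(B, T) = 21/26 (N(B, T) = -1*(-21/26) = 21/26)
t = 21/13 (t = 2*(21/26) = 21/13 ≈ 1.6154)
(t + Y) - 3078 = (21/13 - 1387) - 3078 = -18010/13 - 3078 = -58024/13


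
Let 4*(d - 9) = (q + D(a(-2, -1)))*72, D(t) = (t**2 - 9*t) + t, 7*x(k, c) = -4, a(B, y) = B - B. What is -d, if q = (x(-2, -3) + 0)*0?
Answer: -9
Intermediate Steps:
a(B, y) = 0
x(k, c) = -4/7 (x(k, c) = (1/7)*(-4) = -4/7)
D(t) = t**2 - 8*t
q = 0 (q = (-4/7 + 0)*0 = -4/7*0 = 0)
d = 9 (d = 9 + ((0 + 0*(-8 + 0))*72)/4 = 9 + ((0 + 0*(-8))*72)/4 = 9 + ((0 + 0)*72)/4 = 9 + (0*72)/4 = 9 + (1/4)*0 = 9 + 0 = 9)
-d = -1*9 = -9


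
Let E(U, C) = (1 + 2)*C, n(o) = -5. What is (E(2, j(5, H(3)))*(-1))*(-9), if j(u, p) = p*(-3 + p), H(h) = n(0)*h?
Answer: 7290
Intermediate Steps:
H(h) = -5*h
E(U, C) = 3*C
(E(2, j(5, H(3)))*(-1))*(-9) = ((3*((-5*3)*(-3 - 5*3)))*(-1))*(-9) = ((3*(-15*(-3 - 15)))*(-1))*(-9) = ((3*(-15*(-18)))*(-1))*(-9) = ((3*270)*(-1))*(-9) = (810*(-1))*(-9) = -810*(-9) = 7290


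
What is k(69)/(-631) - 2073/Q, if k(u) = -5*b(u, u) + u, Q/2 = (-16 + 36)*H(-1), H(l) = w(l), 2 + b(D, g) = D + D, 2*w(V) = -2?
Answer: 1332503/25240 ≈ 52.793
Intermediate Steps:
w(V) = -1 (w(V) = (1/2)*(-2) = -1)
b(D, g) = -2 + 2*D (b(D, g) = -2 + (D + D) = -2 + 2*D)
H(l) = -1
Q = -40 (Q = 2*((-16 + 36)*(-1)) = 2*(20*(-1)) = 2*(-20) = -40)
k(u) = 10 - 9*u (k(u) = -5*(-2 + 2*u) + u = (10 - 10*u) + u = 10 - 9*u)
k(69)/(-631) - 2073/Q = (10 - 9*69)/(-631) - 2073/(-40) = (10 - 621)*(-1/631) - 2073*(-1/40) = -611*(-1/631) + 2073/40 = 611/631 + 2073/40 = 1332503/25240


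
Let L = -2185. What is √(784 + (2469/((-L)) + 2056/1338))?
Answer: √1680915295262265/1461765 ≈ 28.048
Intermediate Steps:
√(784 + (2469/((-L)) + 2056/1338)) = √(784 + (2469/((-1*(-2185))) + 2056/1338)) = √(784 + (2469/2185 + 2056*(1/1338))) = √(784 + (2469*(1/2185) + 1028/669)) = √(784 + (2469/2185 + 1028/669)) = √(784 + 3897941/1461765) = √(1149921701/1461765) = √1680915295262265/1461765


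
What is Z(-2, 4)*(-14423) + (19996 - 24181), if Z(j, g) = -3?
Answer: 39084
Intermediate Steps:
Z(-2, 4)*(-14423) + (19996 - 24181) = -3*(-14423) + (19996 - 24181) = 43269 - 4185 = 39084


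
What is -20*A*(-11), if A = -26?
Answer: -5720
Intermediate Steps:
-20*A*(-11) = -20*(-26)*(-11) = 520*(-11) = -5720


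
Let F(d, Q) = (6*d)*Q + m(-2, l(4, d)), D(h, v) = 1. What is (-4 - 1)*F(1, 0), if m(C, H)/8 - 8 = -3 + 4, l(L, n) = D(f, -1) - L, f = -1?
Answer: -360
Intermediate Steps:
l(L, n) = 1 - L
m(C, H) = 72 (m(C, H) = 64 + 8*(-3 + 4) = 64 + 8*1 = 64 + 8 = 72)
F(d, Q) = 72 + 6*Q*d (F(d, Q) = (6*d)*Q + 72 = 6*Q*d + 72 = 72 + 6*Q*d)
(-4 - 1)*F(1, 0) = (-4 - 1)*(72 + 6*0*1) = -5*(72 + 0) = -5*72 = -360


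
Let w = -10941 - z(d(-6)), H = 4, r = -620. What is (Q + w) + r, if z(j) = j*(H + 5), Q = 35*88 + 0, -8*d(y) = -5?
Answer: -67893/8 ≈ -8486.6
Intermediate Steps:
d(y) = 5/8 (d(y) = -⅛*(-5) = 5/8)
Q = 3080 (Q = 3080 + 0 = 3080)
z(j) = 9*j (z(j) = j*(4 + 5) = j*9 = 9*j)
w = -87573/8 (w = -10941 - 9*5/8 = -10941 - 1*45/8 = -10941 - 45/8 = -87573/8 ≈ -10947.)
(Q + w) + r = (3080 - 87573/8) - 620 = -62933/8 - 620 = -67893/8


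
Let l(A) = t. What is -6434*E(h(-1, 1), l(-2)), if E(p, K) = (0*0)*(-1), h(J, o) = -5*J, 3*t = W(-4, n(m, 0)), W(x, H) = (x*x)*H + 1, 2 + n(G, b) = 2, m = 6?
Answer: 0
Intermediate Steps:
n(G, b) = 0 (n(G, b) = -2 + 2 = 0)
W(x, H) = 1 + H*x² (W(x, H) = x²*H + 1 = H*x² + 1 = 1 + H*x²)
t = ⅓ (t = (1 + 0*(-4)²)/3 = (1 + 0*16)/3 = (1 + 0)/3 = (⅓)*1 = ⅓ ≈ 0.33333)
l(A) = ⅓
E(p, K) = 0 (E(p, K) = 0*(-1) = 0)
-6434*E(h(-1, 1), l(-2)) = -6434*0 = 0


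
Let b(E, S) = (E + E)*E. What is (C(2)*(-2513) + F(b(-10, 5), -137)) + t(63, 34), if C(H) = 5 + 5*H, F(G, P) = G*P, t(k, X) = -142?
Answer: -65237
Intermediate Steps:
b(E, S) = 2*E**2 (b(E, S) = (2*E)*E = 2*E**2)
(C(2)*(-2513) + F(b(-10, 5), -137)) + t(63, 34) = ((5 + 5*2)*(-2513) + (2*(-10)**2)*(-137)) - 142 = ((5 + 10)*(-2513) + (2*100)*(-137)) - 142 = (15*(-2513) + 200*(-137)) - 142 = (-37695 - 27400) - 142 = -65095 - 142 = -65237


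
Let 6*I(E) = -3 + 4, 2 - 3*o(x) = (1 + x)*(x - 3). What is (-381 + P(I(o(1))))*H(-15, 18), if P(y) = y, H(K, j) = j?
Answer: -6855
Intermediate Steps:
o(x) = 2/3 - (1 + x)*(-3 + x)/3 (o(x) = 2/3 - (1 + x)*(x - 3)/3 = 2/3 - (1 + x)*(-3 + x)/3)
I(E) = 1/6 (I(E) = (-3 + 4)/6 = (1/6)*1 = 1/6)
(-381 + P(I(o(1))))*H(-15, 18) = (-381 + 1/6)*18 = -2285/6*18 = -6855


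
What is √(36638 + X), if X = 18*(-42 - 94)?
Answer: √34190 ≈ 184.91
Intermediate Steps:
X = -2448 (X = 18*(-136) = -2448)
√(36638 + X) = √(36638 - 2448) = √34190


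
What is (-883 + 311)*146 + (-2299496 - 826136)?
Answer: -3209144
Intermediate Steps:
(-883 + 311)*146 + (-2299496 - 826136) = -572*146 - 3125632 = -83512 - 3125632 = -3209144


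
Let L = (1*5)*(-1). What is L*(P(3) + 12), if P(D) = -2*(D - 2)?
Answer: -50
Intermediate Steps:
P(D) = 4 - 2*D (P(D) = -2*(-2 + D) = 4 - 2*D)
L = -5 (L = 5*(-1) = -5)
L*(P(3) + 12) = -5*((4 - 2*3) + 12) = -5*((4 - 6) + 12) = -5*(-2 + 12) = -5*10 = -50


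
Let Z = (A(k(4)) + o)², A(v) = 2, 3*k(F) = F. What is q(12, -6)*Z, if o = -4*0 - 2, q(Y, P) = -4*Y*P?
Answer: 0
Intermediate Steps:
q(Y, P) = -4*P*Y
k(F) = F/3
o = -2 (o = 0 - 2 = -2)
Z = 0 (Z = (2 - 2)² = 0² = 0)
q(12, -6)*Z = -4*(-6)*12*0 = 288*0 = 0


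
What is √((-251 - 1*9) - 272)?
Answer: 2*I*√133 ≈ 23.065*I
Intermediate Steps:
√((-251 - 1*9) - 272) = √((-251 - 9) - 272) = √(-260 - 272) = √(-532) = 2*I*√133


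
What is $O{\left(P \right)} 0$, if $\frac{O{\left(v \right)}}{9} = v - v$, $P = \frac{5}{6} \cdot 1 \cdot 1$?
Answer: $0$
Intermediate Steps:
$P = \frac{5}{6}$ ($P = 5 \cdot \frac{1}{6} \cdot 1 \cdot 1 = \frac{5}{6} \cdot 1 \cdot 1 = \frac{5}{6} \cdot 1 = \frac{5}{6} \approx 0.83333$)
$O{\left(v \right)} = 0$ ($O{\left(v \right)} = 9 \left(v - v\right) = 9 \cdot 0 = 0$)
$O{\left(P \right)} 0 = 0 \cdot 0 = 0$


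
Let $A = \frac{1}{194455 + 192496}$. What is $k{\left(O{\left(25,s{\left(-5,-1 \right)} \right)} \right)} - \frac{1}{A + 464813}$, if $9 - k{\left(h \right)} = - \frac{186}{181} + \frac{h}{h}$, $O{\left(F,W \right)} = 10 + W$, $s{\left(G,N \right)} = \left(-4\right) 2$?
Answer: $\frac{293890933299845}{32554633784684} \approx 9.0276$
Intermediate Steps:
$s{\left(G,N \right)} = -8$
$k{\left(h \right)} = \frac{1634}{181}$ ($k{\left(h \right)} = 9 - \left(- \frac{186}{181} + \frac{h}{h}\right) = 9 - \left(\left(-186\right) \frac{1}{181} + 1\right) = 9 - \left(- \frac{186}{181} + 1\right) = 9 - - \frac{5}{181} = 9 + \frac{5}{181} = \frac{1634}{181}$)
$A = \frac{1}{386951} \approx 2.5843 \cdot 10^{-6}$
$k{\left(O{\left(25,s{\left(-5,-1 \right)} \right)} \right)} - \frac{1}{A + 464813} = \frac{1634}{181} - \frac{1}{\frac{1}{386951} + 464813} = \frac{1634}{181} - \frac{1}{\frac{179859855164}{386951}} = \frac{1634}{181} - \frac{386951}{179859855164} = \frac{293890933299845}{32554633784684}$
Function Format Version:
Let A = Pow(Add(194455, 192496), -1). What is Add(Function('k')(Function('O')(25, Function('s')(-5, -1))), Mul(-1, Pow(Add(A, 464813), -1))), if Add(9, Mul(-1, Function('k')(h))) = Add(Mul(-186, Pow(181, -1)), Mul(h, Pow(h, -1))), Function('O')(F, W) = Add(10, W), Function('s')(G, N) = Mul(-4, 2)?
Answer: Rational(293890933299845, 32554633784684) ≈ 9.0276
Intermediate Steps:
Function('s')(G, N) = -8
Function('k')(h) = Rational(1634, 181) (Function('k')(h) = Add(9, Mul(-1, Add(Mul(-186, Pow(181, -1)), Mul(h, Pow(h, -1))))) = Add(9, Mul(-1, Add(Mul(-186, Rational(1, 181)), 1))) = Add(9, Mul(-1, Add(Rational(-186, 181), 1))) = Add(9, Mul(-1, Rational(-5, 181))) = Add(9, Rational(5, 181)) = Rational(1634, 181))
A = Rational(1, 386951) (A = Pow(386951, -1) = Rational(1, 386951) ≈ 2.5843e-6)
Add(Function('k')(Function('O')(25, Function('s')(-5, -1))), Mul(-1, Pow(Add(A, 464813), -1))) = Add(Rational(1634, 181), Mul(-1, Pow(Add(Rational(1, 386951), 464813), -1))) = Add(Rational(1634, 181), Mul(-1, Pow(Rational(179859855164, 386951), -1))) = Add(Rational(1634, 181), Mul(-1, Rational(386951, 179859855164))) = Add(Rational(1634, 181), Rational(-386951, 179859855164)) = Rational(293890933299845, 32554633784684)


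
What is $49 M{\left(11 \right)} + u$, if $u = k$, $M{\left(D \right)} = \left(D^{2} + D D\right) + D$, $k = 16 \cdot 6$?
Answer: $12493$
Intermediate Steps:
$k = 96$
$M{\left(D \right)} = D + 2 D^{2}$ ($M{\left(D \right)} = \left(D^{2} + D^{2}\right) + D = 2 D^{2} + D = D + 2 D^{2}$)
$u = 96$
$49 M{\left(11 \right)} + u = 49 \cdot 11 \left(1 + 2 \cdot 11\right) + 96 = 49 \cdot 11 \left(1 + 22\right) + 96 = 49 \cdot 11 \cdot 23 + 96 = 49 \cdot 253 + 96 = 12397 + 96 = 12493$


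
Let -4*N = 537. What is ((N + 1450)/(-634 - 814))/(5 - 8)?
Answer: 5263/17376 ≈ 0.30289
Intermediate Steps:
N = -537/4 (N = -1/4*537 = -537/4 ≈ -134.25)
((N + 1450)/(-634 - 814))/(5 - 8) = ((-537/4 + 1450)/(-634 - 814))/(5 - 8) = ((5263/4)/(-1448))/(-3) = ((5263/4)*(-1/1448))*(-1/3) = -5263/5792*(-1/3) = 5263/17376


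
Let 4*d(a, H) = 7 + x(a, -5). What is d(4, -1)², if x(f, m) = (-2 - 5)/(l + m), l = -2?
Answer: 4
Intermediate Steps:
x(f, m) = -7/(-2 + m) (x(f, m) = (-2 - 5)/(-2 + m) = -7/(-2 + m))
d(a, H) = 2 (d(a, H) = (7 - 7/(-2 - 5))/4 = (7 - 7/(-7))/4 = (7 - 7*(-⅐))/4 = (7 + 1)/4 = (¼)*8 = 2)
d(4, -1)² = 2² = 4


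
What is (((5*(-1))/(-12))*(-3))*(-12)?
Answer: 15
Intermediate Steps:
(((5*(-1))/(-12))*(-3))*(-12) = (-5*(-1/12)*(-3))*(-12) = ((5/12)*(-3))*(-12) = -5/4*(-12) = 15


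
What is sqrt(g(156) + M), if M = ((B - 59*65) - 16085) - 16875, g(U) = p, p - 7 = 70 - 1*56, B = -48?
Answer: 19*I*sqrt(102) ≈ 191.89*I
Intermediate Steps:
p = 21 (p = 7 + (70 - 1*56) = 7 + (70 - 56) = 7 + 14 = 21)
g(U) = 21
M = -36843 (M = ((-48 - 59*65) - 16085) - 16875 = ((-48 - 3835) - 16085) - 16875 = (-3883 - 16085) - 16875 = -19968 - 16875 = -36843)
sqrt(g(156) + M) = sqrt(21 - 36843) = sqrt(-36822) = 19*I*sqrt(102)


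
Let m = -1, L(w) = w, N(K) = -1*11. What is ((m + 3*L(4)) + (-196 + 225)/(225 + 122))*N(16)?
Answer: -42306/347 ≈ -121.92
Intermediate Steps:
N(K) = -11
((m + 3*L(4)) + (-196 + 225)/(225 + 122))*N(16) = ((-1 + 3*4) + (-196 + 225)/(225 + 122))*(-11) = ((-1 + 12) + 29/347)*(-11) = (11 + 29*(1/347))*(-11) = (11 + 29/347)*(-11) = (3846/347)*(-11) = -42306/347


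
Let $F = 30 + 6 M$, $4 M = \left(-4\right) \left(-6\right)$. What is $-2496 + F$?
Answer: $-2430$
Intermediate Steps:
$M = 6$ ($M = \frac{\left(-4\right) \left(-6\right)}{4} = \frac{1}{4} \cdot 24 = 6$)
$F = 66$ ($F = 30 + 6 \cdot 6 = 30 + 36 = 66$)
$-2496 + F = -2496 + 66 = -2430$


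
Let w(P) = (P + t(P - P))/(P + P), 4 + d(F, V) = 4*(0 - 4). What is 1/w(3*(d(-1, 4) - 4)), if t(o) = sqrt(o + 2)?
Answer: 5184/2591 + 72*sqrt(2)/2591 ≈ 2.0401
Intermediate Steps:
t(o) = sqrt(2 + o)
d(F, V) = -20 (d(F, V) = -4 + 4*(0 - 4) = -4 + 4*(-4) = -4 - 16 = -20)
w(P) = (P + sqrt(2))/(2*P) (w(P) = (P + sqrt(2 + (P - P)))/(P + P) = (P + sqrt(2 + 0))/((2*P)) = (P + sqrt(2))*(1/(2*P)) = (P + sqrt(2))/(2*P))
1/w(3*(d(-1, 4) - 4)) = 1/((3*(-20 - 4) + sqrt(2))/(2*((3*(-20 - 4))))) = 1/((3*(-24) + sqrt(2))/(2*((3*(-24))))) = 1/((1/2)*(-72 + sqrt(2))/(-72)) = 1/((1/2)*(-1/72)*(-72 + sqrt(2))) = 1/(1/2 - sqrt(2)/144)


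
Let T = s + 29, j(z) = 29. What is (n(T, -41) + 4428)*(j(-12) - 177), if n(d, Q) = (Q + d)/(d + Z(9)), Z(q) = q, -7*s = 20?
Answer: -80599616/123 ≈ -6.5528e+5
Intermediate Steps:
s = -20/7 (s = -1/7*20 = -20/7 ≈ -2.8571)
T = 183/7 (T = -20/7 + 29 = 183/7 ≈ 26.143)
n(d, Q) = (Q + d)/(9 + d) (n(d, Q) = (Q + d)/(d + 9) = (Q + d)/(9 + d))
(n(T, -41) + 4428)*(j(-12) - 177) = ((-41 + 183/7)/(9 + 183/7) + 4428)*(29 - 177) = (-104/7/(246/7) + 4428)*(-148) = ((7/246)*(-104/7) + 4428)*(-148) = (-52/123 + 4428)*(-148) = (544592/123)*(-148) = -80599616/123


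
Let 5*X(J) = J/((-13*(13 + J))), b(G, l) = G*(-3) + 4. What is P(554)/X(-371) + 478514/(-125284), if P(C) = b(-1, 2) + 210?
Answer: -45200740161/3320026 ≈ -13615.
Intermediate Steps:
b(G, l) = 4 - 3*G (b(G, l) = -3*G + 4 = 4 - 3*G)
X(J) = J/(5*(-169 - 13*J)) (X(J) = (J/((-13*(13 + J))))/5 = (J/(-169 - 13*J))/5 = J/(5*(-169 - 13*J)))
P(C) = 217 (P(C) = (4 - 3*(-1)) + 210 = (4 + 3) + 210 = 7 + 210 = 217)
P(554)/X(-371) + 478514/(-125284) = 217/((-1*(-371)/(845 + 65*(-371)))) + 478514/(-125284) = 217/((-1*(-371)/(845 - 24115))) + 478514*(-1/125284) = 217/((-1*(-371)/(-23270))) - 239257/62642 = 217/((-1*(-371)*(-1/23270))) - 239257/62642 = 217/(-371/23270) - 239257/62642 = 217*(-23270/371) - 239257/62642 = -721370/53 - 239257/62642 = -45200740161/3320026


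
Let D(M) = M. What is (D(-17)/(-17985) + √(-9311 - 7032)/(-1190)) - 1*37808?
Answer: -679976863/17985 - I*√16343/1190 ≈ -37808.0 - 0.10743*I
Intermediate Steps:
(D(-17)/(-17985) + √(-9311 - 7032)/(-1190)) - 1*37808 = (-17/(-17985) + √(-9311 - 7032)/(-1190)) - 1*37808 = (-17*(-1/17985) + √(-16343)*(-1/1190)) - 37808 = (17/17985 + (I*√16343)*(-1/1190)) - 37808 = (17/17985 - I*√16343/1190) - 37808 = -679976863/17985 - I*√16343/1190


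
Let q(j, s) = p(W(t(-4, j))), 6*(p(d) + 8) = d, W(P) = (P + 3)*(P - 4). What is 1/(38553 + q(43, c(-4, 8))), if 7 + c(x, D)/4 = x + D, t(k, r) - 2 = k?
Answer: 1/38544 ≈ 2.5944e-5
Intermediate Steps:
t(k, r) = 2 + k
c(x, D) = -28 + 4*D + 4*x (c(x, D) = -28 + 4*(x + D) = -28 + 4*(D + x) = -28 + (4*D + 4*x) = -28 + 4*D + 4*x)
W(P) = (-4 + P)*(3 + P) (W(P) = (3 + P)*(-4 + P) = (-4 + P)*(3 + P))
p(d) = -8 + d/6
q(j, s) = -9 (q(j, s) = -8 + (-12 + (2 - 4)² - (2 - 4))/6 = -8 + (-12 + (-2)² - 1*(-2))/6 = -8 + (-12 + 4 + 2)/6 = -8 + (⅙)*(-6) = -8 - 1 = -9)
1/(38553 + q(43, c(-4, 8))) = 1/(38553 - 9) = 1/38544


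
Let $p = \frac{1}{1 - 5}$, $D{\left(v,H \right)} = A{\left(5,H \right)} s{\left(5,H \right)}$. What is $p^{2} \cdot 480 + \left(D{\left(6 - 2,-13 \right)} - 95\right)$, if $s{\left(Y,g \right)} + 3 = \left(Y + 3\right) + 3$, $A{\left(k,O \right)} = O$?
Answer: $-169$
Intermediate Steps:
$s{\left(Y,g \right)} = 3 + Y$ ($s{\left(Y,g \right)} = -3 + \left(\left(Y + 3\right) + 3\right) = -3 + \left(\left(3 + Y\right) + 3\right) = -3 + \left(6 + Y\right) = 3 + Y$)
$D{\left(v,H \right)} = 8 H$ ($D{\left(v,H \right)} = H \left(3 + 5\right) = H 8 = 8 H$)
$p = - \frac{1}{4}$ ($p = \frac{1}{-4} = - \frac{1}{4} \approx -0.25$)
$p^{2} \cdot 480 + \left(D{\left(6 - 2,-13 \right)} - 95\right) = \left(- \frac{1}{4}\right)^{2} \cdot 480 + \left(8 \left(-13\right) - 95\right) = \frac{1}{16} \cdot 480 - 199 = 30 - 199 = -169$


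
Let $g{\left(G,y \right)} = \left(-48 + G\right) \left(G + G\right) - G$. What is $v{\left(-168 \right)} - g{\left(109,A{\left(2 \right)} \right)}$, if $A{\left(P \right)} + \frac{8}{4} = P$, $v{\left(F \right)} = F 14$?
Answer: $-15541$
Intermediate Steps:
$v{\left(F \right)} = 14 F$
$A{\left(P \right)} = -2 + P$
$g{\left(G,y \right)} = - G + 2 G \left(-48 + G\right)$ ($g{\left(G,y \right)} = \left(-48 + G\right) 2 G - G = 2 G \left(-48 + G\right) - G = - G + 2 G \left(-48 + G\right)$)
$v{\left(-168 \right)} - g{\left(109,A{\left(2 \right)} \right)} = 14 \left(-168\right) - 109 \left(-97 + 2 \cdot 109\right) = -2352 - 109 \left(-97 + 218\right) = -2352 - 109 \cdot 121 = -2352 - 13189 = -15541$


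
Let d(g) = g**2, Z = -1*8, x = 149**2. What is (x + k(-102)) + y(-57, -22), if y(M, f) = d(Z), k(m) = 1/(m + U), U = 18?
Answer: 1870259/84 ≈ 22265.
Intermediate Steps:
x = 22201
Z = -8
k(m) = 1/(18 + m) (k(m) = 1/(m + 18) = 1/(18 + m))
y(M, f) = 64 (y(M, f) = (-8)**2 = 64)
(x + k(-102)) + y(-57, -22) = (22201 + 1/(18 - 102)) + 64 = (22201 + 1/(-84)) + 64 = (22201 - 1/84) + 64 = 1864883/84 + 64 = 1870259/84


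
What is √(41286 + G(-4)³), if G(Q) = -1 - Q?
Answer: √41313 ≈ 203.26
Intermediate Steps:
√(41286 + G(-4)³) = √(41286 + (-1 - 1*(-4))³) = √(41286 + (-1 + 4)³) = √(41286 + 3³) = √(41286 + 27) = √41313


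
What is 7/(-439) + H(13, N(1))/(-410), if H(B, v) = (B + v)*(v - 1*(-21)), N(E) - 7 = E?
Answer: -270221/179990 ≈ -1.5013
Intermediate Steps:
N(E) = 7 + E
H(B, v) = (21 + v)*(B + v) (H(B, v) = (B + v)*(v + 21) = (B + v)*(21 + v) = (21 + v)*(B + v))
7/(-439) + H(13, N(1))/(-410) = 7/(-439) + ((7 + 1)² + 21*13 + 21*(7 + 1) + 13*(7 + 1))/(-410) = 7*(-1/439) + (8² + 273 + 21*8 + 13*8)*(-1/410) = -7/439 + (64 + 273 + 168 + 104)*(-1/410) = -7/439 + 609*(-1/410) = -7/439 - 609/410 = -270221/179990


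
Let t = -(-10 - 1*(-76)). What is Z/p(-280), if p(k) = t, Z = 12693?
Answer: -4231/22 ≈ -192.32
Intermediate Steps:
t = -66 (t = -(-10 + 76) = -1*66 = -66)
p(k) = -66
Z/p(-280) = 12693/(-66) = 12693*(-1/66) = -4231/22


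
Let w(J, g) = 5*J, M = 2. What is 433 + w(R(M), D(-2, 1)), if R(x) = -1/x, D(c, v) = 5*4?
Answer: 861/2 ≈ 430.50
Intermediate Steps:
D(c, v) = 20
433 + w(R(M), D(-2, 1)) = 433 + 5*(-1/2) = 433 - 5/2 = 861/2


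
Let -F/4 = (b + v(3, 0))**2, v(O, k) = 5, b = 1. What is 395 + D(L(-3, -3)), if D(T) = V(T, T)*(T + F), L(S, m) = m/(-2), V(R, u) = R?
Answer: 725/4 ≈ 181.25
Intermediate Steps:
L(S, m) = -m/2 (L(S, m) = m*(-1/2) = -m/2)
F = -144 (F = -4*(1 + 5)**2 = -4*6**2 = -4*36 = -144)
D(T) = T*(-144 + T) (D(T) = T*(T - 144) = T*(-144 + T))
395 + D(L(-3, -3)) = 395 + (-1/2*(-3))*(-144 - 1/2*(-3)) = 395 + 3*(-144 + 3/2)/2 = 395 + (3/2)*(-285/2) = 395 - 855/4 = 725/4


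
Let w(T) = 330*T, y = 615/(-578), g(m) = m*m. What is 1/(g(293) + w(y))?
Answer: 289/24708886 ≈ 1.1696e-5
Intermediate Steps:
g(m) = m²
y = -615/578 (y = 615*(-1/578) = -615/578 ≈ -1.0640)
1/(g(293) + w(y)) = 1/(293² + 330*(-615/578)) = 1/(85849 - 101475/289) = 1/(24708886/289) = 289/24708886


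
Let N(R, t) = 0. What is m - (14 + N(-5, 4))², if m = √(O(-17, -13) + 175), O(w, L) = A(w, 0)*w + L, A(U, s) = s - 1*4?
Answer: -196 + √230 ≈ -180.83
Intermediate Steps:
A(U, s) = -4 + s (A(U, s) = s - 4 = -4 + s)
O(w, L) = L - 4*w (O(w, L) = (-4 + 0)*w + L = -4*w + L = L - 4*w)
m = √230 (m = √((-13 - 4*(-17)) + 175) = √((-13 + 68) + 175) = √(55 + 175) = √230 ≈ 15.166)
m - (14 + N(-5, 4))² = √230 - (14 + 0)² = √230 - 1*14² = √230 - 1*196 = √230 - 196 = -196 + √230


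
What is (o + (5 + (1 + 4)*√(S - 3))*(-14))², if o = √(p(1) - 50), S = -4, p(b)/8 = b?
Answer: (70 - I*√42 + 70*I*√7)² ≈ -27042.0 + 25021.0*I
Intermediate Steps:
p(b) = 8*b
o = I*√42 (o = √(8*1 - 50) = √(8 - 50) = √(-42) = I*√42 ≈ 6.4807*I)
(o + (5 + (1 + 4)*√(S - 3))*(-14))² = (I*√42 + (5 + (1 + 4)*√(-4 - 3))*(-14))² = (I*√42 + (5 + 5*√(-7))*(-14))² = (I*√42 + (5 + 5*(I*√7))*(-14))² = (I*√42 + (5 + 5*I*√7)*(-14))² = (I*√42 + (-70 - 70*I*√7))² = (-70 + I*√42 - 70*I*√7)²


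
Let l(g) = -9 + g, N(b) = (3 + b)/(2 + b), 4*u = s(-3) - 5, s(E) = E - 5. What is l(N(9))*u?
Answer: 1131/44 ≈ 25.705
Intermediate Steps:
s(E) = -5 + E
u = -13/4 (u = ((-5 - 3) - 5)/4 = (-8 - 5)/4 = (¼)*(-13) = -13/4 ≈ -3.2500)
N(b) = (3 + b)/(2 + b)
l(N(9))*u = (-9 + (3 + 9)/(2 + 9))*(-13/4) = (-9 + 12/11)*(-13/4) = -87/11*(-13/4) = 1131/44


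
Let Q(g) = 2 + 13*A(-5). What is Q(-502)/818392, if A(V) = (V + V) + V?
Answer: -193/818392 ≈ -0.00023583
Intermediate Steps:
A(V) = 3*V (A(V) = 2*V + V = 3*V)
Q(g) = -193 (Q(g) = 2 + 13*(3*(-5)) = 2 + 13*(-15) = 2 - 195 = -193)
Q(-502)/818392 = -193/818392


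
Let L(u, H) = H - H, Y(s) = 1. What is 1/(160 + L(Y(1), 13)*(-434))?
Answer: 1/160 ≈ 0.0062500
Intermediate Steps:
L(u, H) = 0
1/(160 + L(Y(1), 13)*(-434)) = 1/(160 + 0*(-434)) = 1/(160 + 0) = 1/160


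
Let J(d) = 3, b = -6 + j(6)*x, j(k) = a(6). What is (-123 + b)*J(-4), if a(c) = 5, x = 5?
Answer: -312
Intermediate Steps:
j(k) = 5
b = 19 (b = -6 + 5*5 = -6 + 25 = 19)
(-123 + b)*J(-4) = (-123 + 19)*3 = -104*3 = -312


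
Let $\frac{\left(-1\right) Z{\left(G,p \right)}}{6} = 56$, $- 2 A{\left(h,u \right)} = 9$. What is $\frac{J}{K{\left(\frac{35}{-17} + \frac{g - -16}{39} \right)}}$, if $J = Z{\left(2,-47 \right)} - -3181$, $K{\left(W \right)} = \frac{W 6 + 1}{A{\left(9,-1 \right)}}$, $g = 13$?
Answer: $\frac{5658705}{3046} \approx 1857.8$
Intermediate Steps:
$A{\left(h,u \right)} = - \frac{9}{2}$ ($A{\left(h,u \right)} = \left(- \frac{1}{2}\right) 9 = - \frac{9}{2}$)
$Z{\left(G,p \right)} = -336$ ($Z{\left(G,p \right)} = \left(-6\right) 56 = -336$)
$K{\left(W \right)} = - \frac{2}{9} - \frac{4 W}{3}$ ($K{\left(W \right)} = \frac{W 6 + 1}{- \frac{9}{2}} = \left(6 W + 1\right) \left(- \frac{2}{9}\right) = \left(1 + 6 W\right) \left(- \frac{2}{9}\right) = - \frac{2}{9} - \frac{4 W}{3}$)
$J = 2845$ ($J = -336 - -3181 = -336 + 3181 = 2845$)
$\frac{J}{K{\left(\frac{35}{-17} + \frac{g - -16}{39} \right)}} = \frac{2845}{- \frac{2}{9} - \frac{4 \left(\frac{35}{-17} + \frac{13 - -16}{39}\right)}{3}} = \frac{2845}{- \frac{2}{9} - \frac{4 \left(35 \left(- \frac{1}{17}\right) + \left(13 + 16\right) \frac{1}{39}\right)}{3}} = \frac{2845}{- \frac{2}{9} - \frac{4 \left(- \frac{35}{17} + 29 \cdot \frac{1}{39}\right)}{3}} = \frac{2845}{- \frac{2}{9} - \frac{4 \left(- \frac{35}{17} + \frac{29}{39}\right)}{3}} = \frac{2845}{- \frac{2}{9} - - \frac{3488}{1989}} = \frac{2845}{- \frac{2}{9} + \frac{3488}{1989}} = \frac{2845}{\frac{3046}{1989}} = 2845 \cdot \frac{1989}{3046} = \frac{5658705}{3046}$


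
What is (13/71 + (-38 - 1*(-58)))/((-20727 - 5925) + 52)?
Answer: -1433/1888600 ≈ -0.00075876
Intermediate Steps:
(13/71 + (-38 - 1*(-58)))/((-20727 - 5925) + 52) = (13*(1/71) + (-38 + 58))/(-26652 + 52) = (13/71 + 20)/(-26600) = (1433/71)*(-1/26600) = -1433/1888600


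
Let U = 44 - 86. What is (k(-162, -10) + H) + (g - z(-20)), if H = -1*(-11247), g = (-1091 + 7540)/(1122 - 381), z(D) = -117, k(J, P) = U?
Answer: 8396051/741 ≈ 11331.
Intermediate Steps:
U = -42
k(J, P) = -42
g = 6449/741 ≈ 8.7031
H = 11247
(k(-162, -10) + H) + (g - z(-20)) = (-42 + 11247) + (6449/741 - 1*(-117)) = 11205 + (6449/741 + 117) = 11205 + 93146/741 = 8396051/741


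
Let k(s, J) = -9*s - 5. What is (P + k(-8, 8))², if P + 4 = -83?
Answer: 400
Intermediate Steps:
P = -87 (P = -4 - 83 = -87)
k(s, J) = -5 - 9*s
(P + k(-8, 8))² = (-87 + (-5 - 9*(-8)))² = (-87 + (-5 + 72))² = (-87 + 67)² = (-20)² = 400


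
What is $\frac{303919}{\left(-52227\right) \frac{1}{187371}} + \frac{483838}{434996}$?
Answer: $- \frac{196595920404603}{180305842} \approx -1.0903 \cdot 10^{6}$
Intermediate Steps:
$\frac{303919}{\left(-52227\right) \frac{1}{187371}} + \frac{483838}{434996} = \frac{303919}{\left(-52227\right) \frac{1}{187371}} + 483838 \cdot \frac{1}{434996} = \frac{303919}{- \frac{5803}{20819}} + \frac{241919}{217498} = 303919 \left(- \frac{20819}{5803}\right) + \frac{241919}{217498} = - \frac{903898523}{829} + \frac{241919}{217498} = - \frac{196595920404603}{180305842}$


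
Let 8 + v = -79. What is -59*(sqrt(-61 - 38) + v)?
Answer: 5133 - 177*I*sqrt(11) ≈ 5133.0 - 587.04*I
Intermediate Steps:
v = -87 (v = -8 - 79 = -87)
-59*(sqrt(-61 - 38) + v) = -59*(sqrt(-61 - 38) - 87) = -59*(sqrt(-99) - 87) = -59*(3*I*sqrt(11) - 87) = -59*(-87 + 3*I*sqrt(11)) = 5133 - 177*I*sqrt(11)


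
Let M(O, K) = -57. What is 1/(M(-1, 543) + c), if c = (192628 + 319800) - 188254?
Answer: 1/324117 ≈ 3.0853e-6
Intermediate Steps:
c = 324174 (c = 512428 - 188254 = 324174)
1/(M(-1, 543) + c) = 1/(-57 + 324174) = 1/324117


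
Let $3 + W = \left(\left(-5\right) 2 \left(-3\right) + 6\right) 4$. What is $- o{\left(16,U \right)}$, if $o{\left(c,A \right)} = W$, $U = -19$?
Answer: $-141$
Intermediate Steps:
$W = 141$ ($W = -3 + \left(\left(-5\right) 2 \left(-3\right) + 6\right) 4 = -3 + \left(\left(-10\right) \left(-3\right) + 6\right) 4 = -3 + \left(30 + 6\right) 4 = -3 + 36 \cdot 4 = -3 + 144 = 141$)
$o{\left(c,A \right)} = 141$
$- o{\left(16,U \right)} = \left(-1\right) 141 = -141$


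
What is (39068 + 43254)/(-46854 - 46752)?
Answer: -41161/46803 ≈ -0.87945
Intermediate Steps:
(39068 + 43254)/(-46854 - 46752) = 82322/(-93606) = 82322*(-1/93606) = -41161/46803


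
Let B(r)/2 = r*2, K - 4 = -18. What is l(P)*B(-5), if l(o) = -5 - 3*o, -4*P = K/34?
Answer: 1805/17 ≈ 106.18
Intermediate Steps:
K = -14 (K = 4 - 18 = -14)
B(r) = 4*r (B(r) = 2*(r*2) = 2*(2*r) = 4*r)
P = 7/68 (P = -(-7)/(2*34) = -1/4*(-7/17) = 7/68 ≈ 0.10294)
l(P)*B(-5) = (-5 - 3*7/68)*(4*(-5)) = (-5 - 21/68)*(-20) = -361/68*(-20) = 1805/17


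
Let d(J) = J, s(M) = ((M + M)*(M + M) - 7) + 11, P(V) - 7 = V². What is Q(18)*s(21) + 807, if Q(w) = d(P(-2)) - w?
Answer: -11569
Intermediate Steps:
P(V) = 7 + V²
s(M) = 4 + 4*M² (s(M) = ((2*M)*(2*M) - 7) + 11 = (4*M² - 7) + 11 = (-7 + 4*M²) + 11 = 4 + 4*M²)
Q(w) = 11 - w (Q(w) = (7 + (-2)²) - w = (7 + 4) - w = 11 - w)
Q(18)*s(21) + 807 = (11 - 1*18)*(4 + 4*21²) + 807 = (11 - 18)*(4 + 4*441) + 807 = -7*(4 + 1764) + 807 = -7*1768 + 807 = -12376 + 807 = -11569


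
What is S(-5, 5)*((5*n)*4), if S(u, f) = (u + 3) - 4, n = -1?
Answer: 120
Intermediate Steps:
S(u, f) = -1 + u (S(u, f) = (3 + u) - 4 = -1 + u)
S(-5, 5)*((5*n)*4) = (-1 - 5)*((5*(-1))*4) = -(-30)*4 = -6*(-20) = 120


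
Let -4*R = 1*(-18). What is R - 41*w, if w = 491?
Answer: -40253/2 ≈ -20127.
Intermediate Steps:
R = 9/2 (R = -(-18)/4 = -1/4*(-18) = 9/2 ≈ 4.5000)
R - 41*w = 9/2 - 41*491 = 9/2 - 20131 = -40253/2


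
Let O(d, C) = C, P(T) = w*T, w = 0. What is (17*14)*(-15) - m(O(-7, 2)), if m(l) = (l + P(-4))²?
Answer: -3574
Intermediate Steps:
P(T) = 0 (P(T) = 0*T = 0)
m(l) = l² (m(l) = (l + 0)² = l²)
(17*14)*(-15) - m(O(-7, 2)) = (17*14)*(-15) - 1*2² = 238*(-15) - 1*4 = -3570 - 4 = -3574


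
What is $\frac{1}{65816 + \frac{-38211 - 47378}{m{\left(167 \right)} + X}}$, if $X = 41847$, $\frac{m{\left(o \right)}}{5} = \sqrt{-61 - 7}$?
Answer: $\frac{16464518242723}{1083595058079841167} - \frac{122270 i \sqrt{17}}{1083595058079841167} \approx 1.5194 \cdot 10^{-5} - 4.6524 \cdot 10^{-13} i$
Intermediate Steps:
$m{\left(o \right)} = 10 i \sqrt{17}$ ($m{\left(o \right)} = 5 \sqrt{-61 - 7} = 5 \sqrt{-68} = 5 \cdot 2 i \sqrt{17} = 10 i \sqrt{17}$)
$\frac{1}{65816 + \frac{-38211 - 47378}{m{\left(167 \right)} + X}} = \frac{1}{65816 + \frac{-38211 - 47378}{10 i \sqrt{17} + 41847}} = \frac{1}{65816 - \frac{85589}{41847 + 10 i \sqrt{17}}}$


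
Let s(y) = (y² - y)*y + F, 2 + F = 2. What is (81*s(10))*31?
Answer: 2259900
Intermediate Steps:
F = 0 (F = -2 + 2 = 0)
s(y) = y*(y² - y) (s(y) = (y² - y)*y + 0 = y*(y² - y) + 0 = y*(y² - y))
(81*s(10))*31 = (81*(10²*(-1 + 10)))*31 = (81*(100*9))*31 = (81*900)*31 = 72900*31 = 2259900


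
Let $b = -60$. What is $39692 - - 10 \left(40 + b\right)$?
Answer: $39492$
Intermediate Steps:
$39692 - - 10 \left(40 + b\right) = 39692 - - 10 \left(40 - 60\right) = 39692 - \left(-10\right) \left(-20\right) = 39692 - 200 = 39492$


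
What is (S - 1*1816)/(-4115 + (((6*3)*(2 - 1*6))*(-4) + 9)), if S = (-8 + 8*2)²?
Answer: 876/1909 ≈ 0.45888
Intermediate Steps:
S = 64 (S = (-8 + 16)² = 8² = 64)
(S - 1*1816)/(-4115 + (((6*3)*(2 - 1*6))*(-4) + 9)) = (64 - 1*1816)/(-4115 + (((6*3)*(2 - 1*6))*(-4) + 9)) = (64 - 1816)/(-4115 + ((18*(2 - 6))*(-4) + 9)) = -1752/(-4115 + ((18*(-4))*(-4) + 9)) = -1752/(-4115 + (-72*(-4) + 9)) = -1752/(-4115 + (288 + 9)) = -1752/(-4115 + 297) = -1752/(-3818) = -1752*(-1/3818) = 876/1909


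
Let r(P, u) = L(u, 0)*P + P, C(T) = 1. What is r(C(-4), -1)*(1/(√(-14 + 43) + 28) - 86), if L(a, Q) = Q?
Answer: -64902/755 - √29/755 ≈ -85.970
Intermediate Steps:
r(P, u) = P (r(P, u) = 0*P + P = 0 + P = P)
r(C(-4), -1)*(1/(√(-14 + 43) + 28) - 86) = 1*(1/(√(-14 + 43) + 28) - 86) = 1*(1/(√29 + 28) - 86) = 1*(1/(28 + √29) - 86) = 1*(-86 + 1/(28 + √29)) = -86 + 1/(28 + √29)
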